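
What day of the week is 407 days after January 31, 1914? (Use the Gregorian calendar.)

Sunday

Jan 31, 1914 is a Saturday.
407 mod 7 = 1, so 407 days after a Saturday is Saturday + 1 = Sunday.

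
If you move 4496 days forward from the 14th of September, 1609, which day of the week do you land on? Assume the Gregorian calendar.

Wednesday

First find the weekday of Sep 14, 1609. Doomsday rule: the anchor day for the 1600s is Tuesday. For year 09: 9÷12 = 0 r 9, and 9÷4 = 2, so 0+9+2 = 11.
Tuesday + 11 ≡ Saturday — that's 1609's doomsday.
In September the doomsday date is Sep 5.
Sep 14 is 9 days after Sep 5; 9 mod 7 = 2, so Saturday + 2 = Monday.
4496 mod 7 = 2, so 4496 days after a Monday is Monday + 2 = Wednesday.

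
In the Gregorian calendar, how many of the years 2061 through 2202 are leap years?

Multiples of 4 in [2061,2202]: 35.
Of those, multiples of 100: 2 (not leap unless ÷400).
Multiples of 400: 0.
Leap years = 35 − 2 + 0 = 33.

33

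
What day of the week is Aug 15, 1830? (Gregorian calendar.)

Sunday

Doomsday rule: the anchor day for the 1800s is Friday. For year 30: 30÷12 = 2 r 6, and 6÷4 = 1, so 2+6+1 = 9.
Friday + 9 ≡ Sunday — that's 1830's doomsday.
In August the doomsday date is Aug 8.
Aug 15 is 7 days after Aug 8; 7 mod 7 = 0, so Sunday + 0 = Sunday.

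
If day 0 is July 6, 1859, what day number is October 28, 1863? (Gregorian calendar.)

Jul 6, 1859 → Jul 6, 1860: 366 days (Feb 29, 1860 is in that span).
Jul 6, 1860 → Jul 6, 1861: 365 days.
Jul 6, 1861 → Jul 6, 1862: 365 days.
Jul 6, 1862 → Jul 6, 1863: 365 days.
Jul 6, 1863 → Aug 6, 1863: 31 days (July has 31).
Aug 6, 1863 → Sep 6, 1863: 31 days (August has 31).
Sep 6, 1863 → Oct 6, 1863: 30 days (September has 30).
Oct 6, 1863 → Oct 28, 1863: 22 days.
Total: 1575 days.

1575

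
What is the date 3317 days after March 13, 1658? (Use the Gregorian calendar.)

April 12, 1667

+365 (one year) → Mar 13, 1659 (2952 left).
+366 (one year; includes Feb 29, 1660) → Mar 13, 1660 (2586 left).
+365 (one year) → Mar 13, 1661 (2221 left).
+365 (one year) → Mar 13, 1662 (1856 left).
+365 (one year) → Mar 13, 1663 (1491 left).
+366 (one year; includes Feb 29, 1664) → Mar 13, 1664 (1125 left).
+365 (one year) → Mar 13, 1665 (760 left).
+365 (one year) → Mar 13, 1666 (395 left).
Mar has 31 days: +19 → Apr 1, 1666 (376 left).
Apr has 30 days: +30 → May 1, 1666 (346 left).
May has 31 days: +31 → Jun 1, 1666 (315 left).
Jun has 30 days: +30 → Jul 1, 1666 (285 left).
Jul has 31 days: +31 → Aug 1, 1666 (254 left).
Aug has 31 days: +31 → Sep 1, 1666 (223 left).
Sep has 30 days: +30 → Oct 1, 1666 (193 left).
Oct has 31 days: +31 → Nov 1, 1666 (162 left).
Nov has 30 days: +30 → Dec 1, 1666 (132 left).
Dec has 31 days: +31 → Jan 1, 1667 (101 left).
Jan has 31 days: +31 → Feb 1, 1667 (70 left).
Feb has 28 days: +28 → Mar 1, 1667 (42 left).
Mar has 31 days: +31 → Apr 1, 1667 (11 left).
+11 → Apr 12, 1667.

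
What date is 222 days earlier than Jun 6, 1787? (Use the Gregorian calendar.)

−6 → May 31, 1787 (end of May, 31 days; 216 left).
−31 → Apr 30, 1787 (end of Apr, 30 days; 185 left).
−30 → Mar 31, 1787 (end of Mar, 31 days; 155 left).
−31 → Feb 28, 1787 (end of Feb, 28 days; 124 left).
−28 → Jan 31, 1787 (end of Jan, 31 days; 96 left).
−31 → Dec 31, 1786 (end of Dec, 31 days; 65 left).
−31 → Nov 30, 1786 (end of Nov, 30 days; 34 left).
−30 → Oct 31, 1786 (end of Oct, 31 days; 4 left).
−4 → Oct 27, 1786.

October 27, 1786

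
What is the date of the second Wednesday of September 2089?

September 1, 2089 is a Thursday.
The first Wednesday is therefore September 7 (6 days later).
The second Wednesday is 7 + 1×7 = September 14.

September 14, 2089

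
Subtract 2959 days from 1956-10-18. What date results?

−366 (one year; includes Feb 29, 1956) → Oct 18, 1955 (2593 left).
−365 (one year) → Oct 18, 1954 (2228 left).
−365 (one year) → Oct 18, 1953 (1863 left).
−365 (one year) → Oct 18, 1952 (1498 left).
−366 (one year; includes Feb 29, 1952) → Oct 18, 1951 (1132 left).
−365 (one year) → Oct 18, 1950 (767 left).
−365 (one year) → Oct 18, 1949 (402 left).
−365 (one year) → Oct 18, 1948 (37 left).
−18 → Sep 30, 1948 (end of Sep, 30 days; 19 left).
−19 → Sep 11, 1948.

September 11, 1948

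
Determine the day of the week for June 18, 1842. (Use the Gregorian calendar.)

Saturday

Doomsday rule: the anchor day for the 1800s is Friday. For year 42: 42÷12 = 3 r 6, and 6÷4 = 1, so 3+6+1 = 10.
Friday + 10 ≡ Monday — that's 1842's doomsday.
In June the doomsday date is Jun 6.
Jun 18 is 12 days after Jun 6; 12 mod 7 = 5, so Monday + 5 = Saturday.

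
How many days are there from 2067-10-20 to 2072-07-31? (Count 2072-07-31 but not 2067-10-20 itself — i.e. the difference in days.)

1746

Oct 20, 2067 → Oct 20, 2068: 366 days (Feb 29, 2068 is in that span).
Oct 20, 2068 → Oct 20, 2069: 365 days.
Oct 20, 2069 → Oct 20, 2070: 365 days.
Oct 20, 2070 → Oct 20, 2071: 365 days.
Oct 20, 2071 → Nov 20, 2071: 31 days (October has 31).
Nov 20, 2071 → Dec 20, 2071: 30 days (November has 30).
Dec 20, 2071 → Jan 20, 2072: 31 days (December has 31).
Jan 20, 2072 → Feb 20, 2072: 31 days (January has 31).
Feb 20, 2072 → Mar 20, 2072: 29 days (February has 29).
Mar 20, 2072 → Apr 20, 2072: 31 days (March has 31).
Apr 20, 2072 → May 20, 2072: 30 days (April has 30).
May 20, 2072 → Jun 20, 2072: 31 days (May has 31).
Jun 20, 2072 → Jul 20, 2072: 30 days (June has 30).
Jul 20, 2072 → Jul 31, 2072: 11 days.
Total: 1746 days.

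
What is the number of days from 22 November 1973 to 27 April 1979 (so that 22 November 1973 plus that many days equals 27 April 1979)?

1982

Nov 22, 1973 → Nov 22, 1974: 365 days.
Nov 22, 1974 → Nov 22, 1975: 365 days.
Nov 22, 1975 → Nov 22, 1976: 366 days (Feb 29, 1976 is in that span).
Nov 22, 1976 → Nov 22, 1977: 365 days.
Nov 22, 1977 → Nov 22, 1978: 365 days.
Nov 22, 1978 → Dec 22, 1978: 30 days (November has 30).
Dec 22, 1978 → Jan 22, 1979: 31 days (December has 31).
Jan 22, 1979 → Feb 22, 1979: 31 days (January has 31).
Feb 22, 1979 → Mar 22, 1979: 28 days (February has 28).
Mar 22, 1979 → Apr 22, 1979: 31 days (March has 31).
Apr 22, 1979 → Apr 27, 1979: 5 days.
Total: 1982 days.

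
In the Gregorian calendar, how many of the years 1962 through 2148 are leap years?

Multiples of 4 in [1962,2148]: 47.
Of those, multiples of 100: 2 (not leap unless ÷400).
Multiples of 400: 1.
Leap years = 47 − 2 + 1 = 46.

46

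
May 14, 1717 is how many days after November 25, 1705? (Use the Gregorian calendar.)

Nov 25, 1705 → Nov 25, 1706: 365 days.
Nov 25, 1706 → Nov 25, 1707: 365 days.
Nov 25, 1707 → Nov 25, 1708: 366 days (Feb 29, 1708 is in that span).
Nov 25, 1708 → Nov 25, 1709: 365 days.
Nov 25, 1709 → Nov 25, 1710: 365 days.
Nov 25, 1710 → Nov 25, 1711: 365 days.
Nov 25, 1711 → Nov 25, 1712: 366 days (Feb 29, 1712 is in that span).
Nov 25, 1712 → Nov 25, 1713: 365 days.
Nov 25, 1713 → Nov 25, 1714: 365 days.
Nov 25, 1714 → Nov 25, 1715: 365 days.
Nov 25, 1715 → Nov 25, 1716: 366 days (Feb 29, 1716 is in that span).
Nov 25, 1716 → Dec 25, 1716: 30 days (November has 30).
Dec 25, 1716 → Jan 25, 1717: 31 days (December has 31).
Jan 25, 1717 → Feb 25, 1717: 31 days (January has 31).
Feb 25, 1717 → Mar 25, 1717: 28 days (February has 28).
Mar 25, 1717 → Apr 25, 1717: 31 days (March has 31).
Apr 25, 1717 → May 14, 1717: 19 days.
Total: 4188 days.

4188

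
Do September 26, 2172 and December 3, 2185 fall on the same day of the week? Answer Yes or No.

Yes

From Sep 26, 2172 to Dec 3, 2185 is 4816 days.
4816 mod 7 = 0, so they are the same weekday.
(Sep 26, 2172 is a Saturday; Dec 3, 2185 is a Saturday.)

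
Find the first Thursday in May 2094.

May 1, 2094 is a Saturday.
The first Thursday is therefore May 6 (5 days later).

May 6, 2094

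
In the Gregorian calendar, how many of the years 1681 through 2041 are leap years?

Multiples of 4 in [1681,2041]: 90.
Of those, multiples of 100: 4 (not leap unless ÷400).
Multiples of 400: 1.
Leap years = 90 − 4 + 1 = 87.

87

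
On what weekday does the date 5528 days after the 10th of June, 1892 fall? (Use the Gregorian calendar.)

Wednesday

First find the weekday of Jun 10, 1892. Doomsday rule: the anchor day for the 1800s is Friday. For year 92: 92÷12 = 7 r 8, and 8÷4 = 2, so 7+8+2 = 17.
Friday + 17 ≡ Monday — that's 1892's doomsday.
In June the doomsday date is Jun 6.
Jun 10 is 4 days after Jun 6; 4 mod 7 = 4, so Monday + 4 = Friday.
5528 mod 7 = 5, so 5528 days after a Friday is Friday + 5 = Wednesday.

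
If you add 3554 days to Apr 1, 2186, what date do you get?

+365 (one year) → Apr 1, 2187 (3189 left).
+366 (one year; includes Feb 29, 2188) → Apr 1, 2188 (2823 left).
+365 (one year) → Apr 1, 2189 (2458 left).
+365 (one year) → Apr 1, 2190 (2093 left).
+365 (one year) → Apr 1, 2191 (1728 left).
+366 (one year; includes Feb 29, 2192) → Apr 1, 2192 (1362 left).
+365 (one year) → Apr 1, 2193 (997 left).
+365 (one year) → Apr 1, 2194 (632 left).
+365 (one year) → Apr 1, 2195 (267 left).
Apr has 30 days: +30 → May 1, 2195 (237 left).
May has 31 days: +31 → Jun 1, 2195 (206 left).
Jun has 30 days: +30 → Jul 1, 2195 (176 left).
Jul has 31 days: +31 → Aug 1, 2195 (145 left).
Aug has 31 days: +31 → Sep 1, 2195 (114 left).
Sep has 30 days: +30 → Oct 1, 2195 (84 left).
Oct has 31 days: +31 → Nov 1, 2195 (53 left).
Nov has 30 days: +30 → Dec 1, 2195 (23 left).
+23 → Dec 24, 2195.

December 24, 2195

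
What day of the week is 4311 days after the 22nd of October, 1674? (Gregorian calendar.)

Oct 22, 1674 is a Monday.
4311 mod 7 = 6, so 4311 days after a Monday is Monday + 6 = Sunday.

Sunday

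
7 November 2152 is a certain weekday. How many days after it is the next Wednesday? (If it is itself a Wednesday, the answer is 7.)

Nov 7, 2152 is a Tuesday.
From Tuesday to the next Wednesday is 1 day.

1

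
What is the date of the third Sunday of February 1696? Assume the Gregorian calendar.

February 19, 1696

February 1, 1696 is a Wednesday.
The first Sunday is therefore February 5 (4 days later).
The third Sunday is 5 + 2×7 = February 19.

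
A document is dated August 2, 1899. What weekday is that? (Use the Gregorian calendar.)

Wednesday

Doomsday rule: the anchor day for the 1800s is Friday. For year 99: 99÷12 = 8 r 3, and 3÷4 = 0, so 8+3+0 = 11.
Friday + 11 ≡ Tuesday — that's 1899's doomsday.
In August the doomsday date is Aug 8.
Aug 2 is 6 days before Aug 8; 6 mod 7 = 6, so Tuesday − 6 = Wednesday.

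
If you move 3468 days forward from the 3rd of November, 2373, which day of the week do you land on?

First find the weekday of Nov 3, 2373. Doomsday rule: the anchor day for the 2300s is Wednesday. For year 73: 73÷12 = 6 r 1, and 1÷4 = 0, so 6+1+0 = 7.
Wednesday + 7 ≡ Wednesday — that's 2373's doomsday.
In November the doomsday date is Nov 7.
Nov 3 is 4 days before Nov 7; 4 mod 7 = 4, so Wednesday − 4 = Saturday.
3468 mod 7 = 3, so 3468 days after a Saturday is Saturday + 3 = Tuesday.

Tuesday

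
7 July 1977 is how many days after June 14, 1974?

Jun 14, 1974 → Jun 14, 1975: 365 days.
Jun 14, 1975 → Jun 14, 1976: 366 days (Feb 29, 1976 is in that span).
Jun 14, 1976 → Jul 14, 1976: 30 days (June has 30).
Jul 14, 1976 → Aug 14, 1976: 31 days (July has 31).
Aug 14, 1976 → Sep 14, 1976: 31 days (August has 31).
Sep 14, 1976 → Oct 14, 1976: 30 days (September has 30).
Oct 14, 1976 → Nov 14, 1976: 31 days (October has 31).
Nov 14, 1976 → Dec 14, 1976: 30 days (November has 30).
Dec 14, 1976 → Jan 14, 1977: 31 days (December has 31).
Jan 14, 1977 → Feb 14, 1977: 31 days (January has 31).
Feb 14, 1977 → Mar 14, 1977: 28 days (February has 28).
Mar 14, 1977 → Apr 14, 1977: 31 days (March has 31).
Apr 14, 1977 → May 14, 1977: 30 days (April has 30).
May 14, 1977 → Jun 14, 1977: 31 days (May has 31).
Jun 14, 1977 → Jul 7, 1977: 23 days.
Total: 1119 days.

1119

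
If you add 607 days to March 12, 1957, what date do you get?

November 9, 1958

+365 (one year) → Mar 12, 1958 (242 left).
Mar has 31 days: +20 → Apr 1, 1958 (222 left).
Apr has 30 days: +30 → May 1, 1958 (192 left).
May has 31 days: +31 → Jun 1, 1958 (161 left).
Jun has 30 days: +30 → Jul 1, 1958 (131 left).
Jul has 31 days: +31 → Aug 1, 1958 (100 left).
Aug has 31 days: +31 → Sep 1, 1958 (69 left).
Sep has 30 days: +30 → Oct 1, 1958 (39 left).
Oct has 31 days: +31 → Nov 1, 1958 (8 left).
+8 → Nov 9, 1958.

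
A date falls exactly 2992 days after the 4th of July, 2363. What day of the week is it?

Jul 4, 2363 is a Thursday.
2992 mod 7 = 3, so 2992 days after a Thursday is Thursday + 3 = Sunday.

Sunday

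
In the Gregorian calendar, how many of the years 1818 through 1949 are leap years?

Multiples of 4 in [1818,1949]: 33.
Of those, multiples of 100: 1 (not leap unless ÷400).
Multiples of 400: 0.
Leap years = 33 − 1 + 0 = 32.

32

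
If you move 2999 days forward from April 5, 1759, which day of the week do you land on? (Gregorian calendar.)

Apr 5, 1759 is a Thursday.
2999 mod 7 = 3, so 2999 days after a Thursday is Thursday + 3 = Sunday.

Sunday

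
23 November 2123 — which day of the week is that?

Doomsday rule: the anchor day for the 2100s is Sunday. For year 23: 23÷12 = 1 r 11, and 11÷4 = 2, so 1+11+2 = 14.
Sunday + 14 ≡ Sunday — that's 2123's doomsday.
In November the doomsday date is Nov 7.
Nov 23 is 16 days after Nov 7; 16 mod 7 = 2, so Sunday + 2 = Tuesday.

Tuesday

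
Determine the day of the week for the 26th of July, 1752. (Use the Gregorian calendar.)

Wednesday

Doomsday rule: the anchor day for the 1700s is Sunday. For year 52: 52÷12 = 4 r 4, and 4÷4 = 1, so 4+4+1 = 9.
Sunday + 9 ≡ Tuesday — that's 1752's doomsday.
In July the doomsday date is Jul 11.
Jul 26 is 15 days after Jul 11; 15 mod 7 = 1, so Tuesday + 1 = Wednesday.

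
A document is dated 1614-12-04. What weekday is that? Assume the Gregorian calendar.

Thursday

Doomsday rule: the anchor day for the 1600s is Tuesday. For year 14: 14÷12 = 1 r 2, and 2÷4 = 0, so 1+2+0 = 3.
Tuesday + 3 ≡ Friday — that's 1614's doomsday.
In December the doomsday date is Dec 12.
Dec 4 is 8 days before Dec 12; 8 mod 7 = 1, so Friday − 1 = Thursday.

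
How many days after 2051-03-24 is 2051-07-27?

125

Mar 24, 2051 → Apr 24, 2051: 31 days (March has 31).
Apr 24, 2051 → May 24, 2051: 30 days (April has 30).
May 24, 2051 → Jun 24, 2051: 31 days (May has 31).
Jun 24, 2051 → Jul 24, 2051: 30 days (June has 30).
Jul 24, 2051 → Jul 27, 2051: 3 days.
Total: 125 days.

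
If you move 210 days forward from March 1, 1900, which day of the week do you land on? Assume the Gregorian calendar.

Thursday

First find the weekday of Mar 1, 1900. Doomsday rule: the anchor day for the 1900s is Wednesday. For year 00: 0÷12 = 0 r 0, and 0÷4 = 0, so 0+0+0 = 0.
Wednesday + 0 ≡ Wednesday — that's 1900's doomsday.
In March the doomsday date is Mar 14.
Mar 1 is 13 days before Mar 14; 13 mod 7 = 6, so Wednesday − 6 = Thursday.
210 mod 7 = 0, so 210 days after a Thursday is Thursday + 0 = Thursday.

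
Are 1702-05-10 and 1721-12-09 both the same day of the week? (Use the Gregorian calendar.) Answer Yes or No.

From May 10, 1702 to Dec 9, 1721 is 7153 days.
7153 mod 7 = 6, so they are different weekdays.
(May 10, 1702 is a Wednesday; Dec 9, 1721 is a Tuesday.)

No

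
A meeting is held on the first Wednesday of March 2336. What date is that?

March 4, 2336

March 1, 2336 is a Sunday.
The first Wednesday is therefore March 4 (3 days later).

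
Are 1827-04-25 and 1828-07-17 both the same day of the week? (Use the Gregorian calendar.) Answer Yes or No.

From Apr 25, 1827 to Jul 17, 1828 is 449 days.
449 mod 7 = 1, so they are different weekdays.
(Apr 25, 1827 is a Wednesday; Jul 17, 1828 is a Thursday.)

No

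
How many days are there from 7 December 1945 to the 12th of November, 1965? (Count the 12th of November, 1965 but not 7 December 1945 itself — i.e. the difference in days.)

7280

Dec 7, 1945 → Dec 7, 1946: 365 days.
Dec 7, 1946 → Dec 7, 1947: 365 days.
Dec 7, 1947 → Dec 7, 1948: 366 days (Feb 29, 1948 is in that span).
Dec 7, 1948 → Dec 7, 1949: 365 days.
Dec 7, 1949 → Dec 7, 1950: 365 days.
Dec 7, 1950 → Dec 7, 1951: 365 days.
Dec 7, 1951 → Dec 7, 1952: 366 days (Feb 29, 1952 is in that span).
Dec 7, 1952 → Dec 7, 1953: 365 days.
Dec 7, 1953 → Dec 7, 1954: 365 days.
Dec 7, 1954 → Dec 7, 1955: 365 days.
Dec 7, 1955 → Dec 7, 1956: 366 days (Feb 29, 1956 is in that span).
Dec 7, 1956 → Dec 7, 1957: 365 days.
Dec 7, 1957 → Dec 7, 1958: 365 days.
Dec 7, 1958 → Dec 7, 1959: 365 days.
Dec 7, 1959 → Dec 7, 1960: 366 days (Feb 29, 1960 is in that span).
Dec 7, 1960 → Dec 7, 1961: 365 days.
Dec 7, 1961 → Dec 7, 1962: 365 days.
Dec 7, 1962 → Dec 7, 1963: 365 days.
Dec 7, 1963 → Dec 7, 1964: 366 days (Feb 29, 1964 is in that span).
Dec 7, 1964 → Jan 7, 1965: 31 days (December has 31).
Jan 7, 1965 → Feb 7, 1965: 31 days (January has 31).
Feb 7, 1965 → Mar 7, 1965: 28 days (February has 28).
Mar 7, 1965 → Apr 7, 1965: 31 days (March has 31).
Apr 7, 1965 → May 7, 1965: 30 days (April has 30).
May 7, 1965 → Jun 7, 1965: 31 days (May has 31).
Jun 7, 1965 → Jul 7, 1965: 30 days (June has 30).
Jul 7, 1965 → Aug 7, 1965: 31 days (July has 31).
Aug 7, 1965 → Sep 7, 1965: 31 days (August has 31).
Sep 7, 1965 → Oct 7, 1965: 30 days (September has 30).
Oct 7, 1965 → Nov 7, 1965: 31 days (October has 31).
Nov 7, 1965 → Nov 12, 1965: 5 days.
Total: 7280 days.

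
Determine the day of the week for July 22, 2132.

Doomsday rule: the anchor day for the 2100s is Sunday. For year 32: 32÷12 = 2 r 8, and 8÷4 = 2, so 2+8+2 = 12.
Sunday + 12 ≡ Friday — that's 2132's doomsday.
In July the doomsday date is Jul 11.
Jul 22 is 11 days after Jul 11; 11 mod 7 = 4, so Friday + 4 = Tuesday.

Tuesday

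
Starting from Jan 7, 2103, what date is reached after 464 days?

April 15, 2104

+365 (one year) → Jan 7, 2104 (99 left).
Jan has 31 days: +25 → Feb 1, 2104 (74 left).
Feb has 29 days: +29 → Mar 1, 2104 (45 left).
Mar has 31 days: +31 → Apr 1, 2104 (14 left).
+14 → Apr 15, 2104.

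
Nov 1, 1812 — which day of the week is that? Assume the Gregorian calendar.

Doomsday rule: the anchor day for the 1800s is Friday. For year 12: 12÷12 = 1 r 0, and 0÷4 = 0, so 1+0+0 = 1.
Friday + 1 ≡ Saturday — that's 1812's doomsday.
In November the doomsday date is Nov 7.
Nov 1 is 6 days before Nov 7; 6 mod 7 = 6, so Saturday − 6 = Sunday.

Sunday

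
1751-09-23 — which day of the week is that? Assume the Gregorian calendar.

Thursday

Doomsday rule: the anchor day for the 1700s is Sunday. For year 51: 51÷12 = 4 r 3, and 3÷4 = 0, so 4+3+0 = 7.
Sunday + 7 ≡ Sunday — that's 1751's doomsday.
In September the doomsday date is Sep 5.
Sep 23 is 18 days after Sep 5; 18 mod 7 = 4, so Sunday + 4 = Thursday.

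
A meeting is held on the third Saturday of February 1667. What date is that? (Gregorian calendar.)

February 19, 1667

February 1, 1667 is a Tuesday.
The first Saturday is therefore February 5 (4 days later).
The third Saturday is 5 + 2×7 = February 19.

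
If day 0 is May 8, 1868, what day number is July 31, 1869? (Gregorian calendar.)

449

May 8, 1868 → May 8, 1869: 365 days.
May 8, 1869 → Jun 8, 1869: 31 days (May has 31).
Jun 8, 1869 → Jul 8, 1869: 30 days (June has 30).
Jul 8, 1869 → Jul 31, 1869: 23 days.
Total: 449 days.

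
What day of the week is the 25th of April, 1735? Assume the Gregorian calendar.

Doomsday rule: the anchor day for the 1700s is Sunday. For year 35: 35÷12 = 2 r 11, and 11÷4 = 2, so 2+11+2 = 15.
Sunday + 15 ≡ Monday — that's 1735's doomsday.
In April the doomsday date is Apr 4.
Apr 25 is 21 days after Apr 4; 21 mod 7 = 0, so Monday + 0 = Monday.

Monday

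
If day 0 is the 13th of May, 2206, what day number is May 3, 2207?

May 13, 2206 → Jun 13, 2206: 31 days (May has 31).
Jun 13, 2206 → Jul 13, 2206: 30 days (June has 30).
Jul 13, 2206 → Aug 13, 2206: 31 days (July has 31).
Aug 13, 2206 → Sep 13, 2206: 31 days (August has 31).
Sep 13, 2206 → Oct 13, 2206: 30 days (September has 30).
Oct 13, 2206 → Nov 13, 2206: 31 days (October has 31).
Nov 13, 2206 → Dec 13, 2206: 30 days (November has 30).
Dec 13, 2206 → Jan 13, 2207: 31 days (December has 31).
Jan 13, 2207 → Feb 13, 2207: 31 days (January has 31).
Feb 13, 2207 → Mar 13, 2207: 28 days (February has 28).
Mar 13, 2207 → Apr 13, 2207: 31 days (March has 31).
Apr 13, 2207 → May 3, 2207: 20 days.
Total: 355 days.

355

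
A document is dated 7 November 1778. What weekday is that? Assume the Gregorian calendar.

Doomsday rule: the anchor day for the 1700s is Sunday. For year 78: 78÷12 = 6 r 6, and 6÷4 = 1, so 6+6+1 = 13.
Sunday + 13 ≡ Saturday — that's 1778's doomsday.
In November the doomsday date is Nov 7.
Nov 7 is the doomsday itself: Saturday.

Saturday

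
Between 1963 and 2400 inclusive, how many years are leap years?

Multiples of 4 in [1963,2400]: 110.
Of those, multiples of 100: 5 (not leap unless ÷400).
Multiples of 400: 2.
Leap years = 110 − 5 + 2 = 107.

107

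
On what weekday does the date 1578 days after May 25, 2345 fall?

Monday

May 25, 2345 is a Friday.
1578 mod 7 = 3, so 1578 days after a Friday is Friday + 3 = Monday.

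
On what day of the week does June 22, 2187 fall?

Friday

Doomsday rule: the anchor day for the 2100s is Sunday. For year 87: 87÷12 = 7 r 3, and 3÷4 = 0, so 7+3+0 = 10.
Sunday + 10 ≡ Wednesday — that's 2187's doomsday.
In June the doomsday date is Jun 6.
Jun 22 is 16 days after Jun 6; 16 mod 7 = 2, so Wednesday + 2 = Friday.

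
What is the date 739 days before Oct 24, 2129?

−365 (one year) → Oct 24, 2128 (374 left).
−24 → Sep 30, 2128 (end of Sep, 30 days; 350 left).
−30 → Aug 31, 2128 (end of Aug, 31 days; 320 left).
−31 → Jul 31, 2128 (end of Jul, 31 days; 289 left).
−31 → Jun 30, 2128 (end of Jun, 30 days; 258 left).
−30 → May 31, 2128 (end of May, 31 days; 228 left).
−31 → Apr 30, 2128 (end of Apr, 30 days; 197 left).
−30 → Mar 31, 2128 (end of Mar, 31 days; 167 left).
−31 → Feb 29, 2128 (end of Feb, 29 days; 136 left).
−29 → Jan 31, 2128 (end of Jan, 31 days; 107 left).
−31 → Dec 31, 2127 (end of Dec, 31 days; 76 left).
−31 → Nov 30, 2127 (end of Nov, 30 days; 45 left).
−30 → Oct 31, 2127 (end of Oct, 31 days; 15 left).
−15 → Oct 16, 2127.

October 16, 2127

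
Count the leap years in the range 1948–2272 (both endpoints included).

Multiples of 4 in [1948,2272]: 82.
Of those, multiples of 100: 3 (not leap unless ÷400).
Multiples of 400: 1.
Leap years = 82 − 3 + 1 = 80.

80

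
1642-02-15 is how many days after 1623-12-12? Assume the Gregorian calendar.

Dec 12, 1623 → Dec 12, 1624: 366 days (Feb 29, 1624 is in that span).
Dec 12, 1624 → Dec 12, 1625: 365 days.
Dec 12, 1625 → Dec 12, 1626: 365 days.
Dec 12, 1626 → Dec 12, 1627: 365 days.
Dec 12, 1627 → Dec 12, 1628: 366 days (Feb 29, 1628 is in that span).
Dec 12, 1628 → Dec 12, 1629: 365 days.
Dec 12, 1629 → Dec 12, 1630: 365 days.
Dec 12, 1630 → Dec 12, 1631: 365 days.
Dec 12, 1631 → Dec 12, 1632: 366 days (Feb 29, 1632 is in that span).
Dec 12, 1632 → Dec 12, 1633: 365 days.
Dec 12, 1633 → Dec 12, 1634: 365 days.
Dec 12, 1634 → Dec 12, 1635: 365 days.
Dec 12, 1635 → Dec 12, 1636: 366 days (Feb 29, 1636 is in that span).
Dec 12, 1636 → Dec 12, 1637: 365 days.
Dec 12, 1637 → Dec 12, 1638: 365 days.
Dec 12, 1638 → Dec 12, 1639: 365 days.
Dec 12, 1639 → Dec 12, 1640: 366 days (Feb 29, 1640 is in that span).
Dec 12, 1640 → Dec 12, 1641: 365 days.
Dec 12, 1641 → Jan 12, 1642: 31 days (December has 31).
Jan 12, 1642 → Feb 12, 1642: 31 days (January has 31).
Feb 12, 1642 → Feb 15, 1642: 3 days.
Total: 6640 days.

6640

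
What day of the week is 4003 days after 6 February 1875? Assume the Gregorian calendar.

Friday

Feb 6, 1875 is a Saturday.
4003 mod 7 = 6, so 4003 days after a Saturday is Saturday + 6 = Friday.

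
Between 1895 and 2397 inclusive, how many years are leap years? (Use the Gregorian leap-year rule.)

122

Multiples of 4 in [1895,2397]: 126.
Of those, multiples of 100: 5 (not leap unless ÷400).
Multiples of 400: 1.
Leap years = 126 − 5 + 1 = 122.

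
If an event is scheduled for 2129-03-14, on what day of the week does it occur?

Monday

Doomsday rule: the anchor day for the 2100s is Sunday. For year 29: 29÷12 = 2 r 5, and 5÷4 = 1, so 2+5+1 = 8.
Sunday + 8 ≡ Monday — that's 2129's doomsday.
In March the doomsday date is Mar 14.
Mar 14 is the doomsday itself: Monday.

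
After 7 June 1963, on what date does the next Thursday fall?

Jun 7, 1963 is a Friday.
From Friday to the next Thursday is 6 days.
Jun 7, 1963 + 6 = Jun 13, 1963.

June 13, 1963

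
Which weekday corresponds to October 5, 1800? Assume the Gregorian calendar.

January 1, 1800 is a Wednesday.
Jan 1, 1800 → Feb 1, 1800: 31 days (January has 31).
Feb 1, 1800 → Mar 1, 1800: 28 days (February has 28).
Mar 1, 1800 → Apr 1, 1800: 31 days (March has 31).
Apr 1, 1800 → May 1, 1800: 30 days (April has 30).
May 1, 1800 → Jun 1, 1800: 31 days (May has 31).
Jun 1, 1800 → Jul 1, 1800: 30 days (June has 30).
Jul 1, 1800 → Aug 1, 1800: 31 days (July has 31).
Aug 1, 1800 → Sep 1, 1800: 31 days (August has 31).
Sep 1, 1800 → Oct 1, 1800: 30 days (September has 30).
Oct 1, 1800 → Oct 5, 1800: 4 days.
Total: 277 days.
277 mod 7 = 4, so Wednesday + 4 = Sunday.

Sunday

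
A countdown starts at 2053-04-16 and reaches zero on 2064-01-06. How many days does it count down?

Apr 16, 2053 → Apr 16, 2054: 365 days.
Apr 16, 2054 → Apr 16, 2055: 365 days.
Apr 16, 2055 → Apr 16, 2056: 366 days (Feb 29, 2056 is in that span).
Apr 16, 2056 → Apr 16, 2057: 365 days.
Apr 16, 2057 → Apr 16, 2058: 365 days.
Apr 16, 2058 → Apr 16, 2059: 365 days.
Apr 16, 2059 → Apr 16, 2060: 366 days (Feb 29, 2060 is in that span).
Apr 16, 2060 → Apr 16, 2061: 365 days.
Apr 16, 2061 → Apr 16, 2062: 365 days.
Apr 16, 2062 → Apr 16, 2063: 365 days.
Apr 16, 2063 → May 16, 2063: 30 days (April has 30).
May 16, 2063 → Jun 16, 2063: 31 days (May has 31).
Jun 16, 2063 → Jul 16, 2063: 30 days (June has 30).
Jul 16, 2063 → Aug 16, 2063: 31 days (July has 31).
Aug 16, 2063 → Sep 16, 2063: 31 days (August has 31).
Sep 16, 2063 → Oct 16, 2063: 30 days (September has 30).
Oct 16, 2063 → Nov 16, 2063: 31 days (October has 31).
Nov 16, 2063 → Dec 16, 2063: 30 days (November has 30).
Dec 16, 2063 → Jan 6, 2064: 21 days.
Total: 3917 days.

3917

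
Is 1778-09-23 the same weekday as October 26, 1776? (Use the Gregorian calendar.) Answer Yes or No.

From Oct 26, 1776 to Sep 23, 1778 is 697 days.
697 mod 7 = 4, so they are different weekdays.
(Oct 26, 1776 is a Saturday; Sep 23, 1778 is a Wednesday.)

No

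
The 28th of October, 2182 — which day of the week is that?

Doomsday rule: the anchor day for the 2100s is Sunday. For year 82: 82÷12 = 6 r 10, and 10÷4 = 2, so 6+10+2 = 18.
Sunday + 18 ≡ Thursday — that's 2182's doomsday.
In October the doomsday date is Oct 10.
Oct 28 is 18 days after Oct 10; 18 mod 7 = 4, so Thursday + 4 = Monday.

Monday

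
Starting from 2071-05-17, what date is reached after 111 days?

September 5, 2071

May has 31 days: +15 → Jun 1, 2071 (96 left).
Jun has 30 days: +30 → Jul 1, 2071 (66 left).
Jul has 31 days: +31 → Aug 1, 2071 (35 left).
Aug has 31 days: +31 → Sep 1, 2071 (4 left).
+4 → Sep 5, 2071.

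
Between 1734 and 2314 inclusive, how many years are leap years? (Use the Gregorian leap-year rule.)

140

Multiples of 4 in [1734,2314]: 145.
Of those, multiples of 100: 6 (not leap unless ÷400).
Multiples of 400: 1.
Leap years = 145 − 6 + 1 = 140.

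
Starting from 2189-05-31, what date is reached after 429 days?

+365 (one year) → May 31, 2190 (64 left).
May has 31 days: +1 → Jun 1, 2190 (63 left).
Jun has 30 days: +30 → Jul 1, 2190 (33 left).
Jul has 31 days: +31 → Aug 1, 2190 (2 left).
+2 → Aug 3, 2190.

August 3, 2190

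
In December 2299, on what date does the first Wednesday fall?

December 1, 2299 is a Friday.
The first Wednesday is therefore December 6 (5 days later).

December 6, 2299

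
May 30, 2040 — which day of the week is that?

January 1, 2040 is a Sunday.
Jan 1, 2040 → Feb 1, 2040: 31 days (January has 31).
Feb 1, 2040 → Mar 1, 2040: 29 days (February has 29).
Mar 1, 2040 → Apr 1, 2040: 31 days (March has 31).
Apr 1, 2040 → May 1, 2040: 30 days (April has 30).
May 1, 2040 → May 30, 2040: 29 days.
Total: 150 days.
150 mod 7 = 3, so Sunday + 3 = Wednesday.

Wednesday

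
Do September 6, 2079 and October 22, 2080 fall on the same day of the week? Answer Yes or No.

No

From Sep 6, 2079 to Oct 22, 2080 is 412 days.
412 mod 7 = 6, so they are different weekdays.
(Sep 6, 2079 is a Wednesday; Oct 22, 2080 is a Tuesday.)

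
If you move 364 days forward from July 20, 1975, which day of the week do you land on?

Sunday

First find the weekday of Jul 20, 1975. Doomsday rule: the anchor day for the 1900s is Wednesday. For year 75: 75÷12 = 6 r 3, and 3÷4 = 0, so 6+3+0 = 9.
Wednesday + 9 ≡ Friday — that's 1975's doomsday.
In July the doomsday date is Jul 11.
Jul 20 is 9 days after Jul 11; 9 mod 7 = 2, so Friday + 2 = Sunday.
364 mod 7 = 0, so 364 days after a Sunday is Sunday + 0 = Sunday.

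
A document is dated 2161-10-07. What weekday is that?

Doomsday rule: the anchor day for the 2100s is Sunday. For year 61: 61÷12 = 5 r 1, and 1÷4 = 0, so 5+1+0 = 6.
Sunday + 6 ≡ Saturday — that's 2161's doomsday.
In October the doomsday date is Oct 10.
Oct 7 is 3 days before Oct 10; 3 mod 7 = 3, so Saturday − 3 = Wednesday.

Wednesday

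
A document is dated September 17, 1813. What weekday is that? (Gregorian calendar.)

Friday

Doomsday rule: the anchor day for the 1800s is Friday. For year 13: 13÷12 = 1 r 1, and 1÷4 = 0, so 1+1+0 = 2.
Friday + 2 ≡ Sunday — that's 1813's doomsday.
In September the doomsday date is Sep 5.
Sep 17 is 12 days after Sep 5; 12 mod 7 = 5, so Sunday + 5 = Friday.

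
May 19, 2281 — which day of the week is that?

Doomsday rule: the anchor day for the 2200s is Friday. For year 81: 81÷12 = 6 r 9, and 9÷4 = 2, so 6+9+2 = 17.
Friday + 17 ≡ Monday — that's 2281's doomsday.
In May the doomsday date is May 9.
May 19 is 10 days after May 9; 10 mod 7 = 3, so Monday + 3 = Thursday.

Thursday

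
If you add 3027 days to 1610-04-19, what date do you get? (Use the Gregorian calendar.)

August 2, 1618

+365 (one year) → Apr 19, 1611 (2662 left).
+366 (one year; includes Feb 29, 1612) → Apr 19, 1612 (2296 left).
+365 (one year) → Apr 19, 1613 (1931 left).
+365 (one year) → Apr 19, 1614 (1566 left).
+365 (one year) → Apr 19, 1615 (1201 left).
+366 (one year; includes Feb 29, 1616) → Apr 19, 1616 (835 left).
+365 (one year) → Apr 19, 1617 (470 left).
+365 (one year) → Apr 19, 1618 (105 left).
Apr has 30 days: +12 → May 1, 1618 (93 left).
May has 31 days: +31 → Jun 1, 1618 (62 left).
Jun has 30 days: +30 → Jul 1, 1618 (32 left).
Jul has 31 days: +31 → Aug 1, 1618 (1 left).
+1 → Aug 2, 1618.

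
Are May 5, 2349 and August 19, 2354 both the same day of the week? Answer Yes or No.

From May 5, 2349 to Aug 19, 2354 is 1932 days.
1932 mod 7 = 0, so they are the same weekday.
(May 5, 2349 is a Thursday; Aug 19, 2354 is a Thursday.)

Yes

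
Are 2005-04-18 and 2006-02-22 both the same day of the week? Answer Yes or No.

No

From Apr 18, 2005 to Feb 22, 2006 is 310 days.
310 mod 7 = 2, so they are different weekdays.
(Apr 18, 2005 is a Monday; Feb 22, 2006 is a Wednesday.)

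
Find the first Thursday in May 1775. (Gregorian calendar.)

May 1, 1775 is a Monday.
The first Thursday is therefore May 4 (3 days later).

May 4, 1775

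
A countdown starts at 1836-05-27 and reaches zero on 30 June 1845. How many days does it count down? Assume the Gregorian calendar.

3321

May 27, 1836 → May 27, 1837: 365 days.
May 27, 1837 → May 27, 1838: 365 days.
May 27, 1838 → May 27, 1839: 365 days.
May 27, 1839 → May 27, 1840: 366 days (Feb 29, 1840 is in that span).
May 27, 1840 → May 27, 1841: 365 days.
May 27, 1841 → May 27, 1842: 365 days.
May 27, 1842 → May 27, 1843: 365 days.
May 27, 1843 → May 27, 1844: 366 days (Feb 29, 1844 is in that span).
May 27, 1844 → Jun 27, 1844: 31 days (May has 31).
Jun 27, 1844 → Jul 27, 1844: 30 days (June has 30).
Jul 27, 1844 → Aug 27, 1844: 31 days (July has 31).
Aug 27, 1844 → Sep 27, 1844: 31 days (August has 31).
Sep 27, 1844 → Oct 27, 1844: 30 days (September has 30).
Oct 27, 1844 → Nov 27, 1844: 31 days (October has 31).
Nov 27, 1844 → Dec 27, 1844: 30 days (November has 30).
Dec 27, 1844 → Jan 27, 1845: 31 days (December has 31).
Jan 27, 1845 → Feb 27, 1845: 31 days (January has 31).
Feb 27, 1845 → Mar 27, 1845: 28 days (February has 28).
Mar 27, 1845 → Apr 27, 1845: 31 days (March has 31).
Apr 27, 1845 → May 27, 1845: 30 days (April has 30).
May 27, 1845 → Jun 27, 1845: 31 days (May has 31).
Jun 27, 1845 → Jun 30, 1845: 3 days.
Total: 3321 days.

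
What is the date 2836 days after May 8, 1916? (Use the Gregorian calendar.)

February 12, 1924

+365 (one year) → May 8, 1917 (2471 left).
+365 (one year) → May 8, 1918 (2106 left).
+365 (one year) → May 8, 1919 (1741 left).
+366 (one year; includes Feb 29, 1920) → May 8, 1920 (1375 left).
+365 (one year) → May 8, 1921 (1010 left).
+365 (one year) → May 8, 1922 (645 left).
+365 (one year) → May 8, 1923 (280 left).
May has 31 days: +24 → Jun 1, 1923 (256 left).
Jun has 30 days: +30 → Jul 1, 1923 (226 left).
Jul has 31 days: +31 → Aug 1, 1923 (195 left).
Aug has 31 days: +31 → Sep 1, 1923 (164 left).
Sep has 30 days: +30 → Oct 1, 1923 (134 left).
Oct has 31 days: +31 → Nov 1, 1923 (103 left).
Nov has 30 days: +30 → Dec 1, 1923 (73 left).
Dec has 31 days: +31 → Jan 1, 1924 (42 left).
Jan has 31 days: +31 → Feb 1, 1924 (11 left).
+11 → Feb 12, 1924.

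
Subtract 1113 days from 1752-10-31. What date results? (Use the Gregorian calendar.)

October 14, 1749

−366 (one year; includes Feb 29, 1752) → Oct 31, 1751 (747 left).
−365 (one year) → Oct 31, 1750 (382 left).
−31 → Sep 30, 1750 (end of Sep, 30 days; 351 left).
−30 → Aug 31, 1750 (end of Aug, 31 days; 321 left).
−31 → Jul 31, 1750 (end of Jul, 31 days; 290 left).
−31 → Jun 30, 1750 (end of Jun, 30 days; 259 left).
−30 → May 31, 1750 (end of May, 31 days; 229 left).
−31 → Apr 30, 1750 (end of Apr, 30 days; 198 left).
−30 → Mar 31, 1750 (end of Mar, 31 days; 168 left).
−31 → Feb 28, 1750 (end of Feb, 28 days; 137 left).
−28 → Jan 31, 1750 (end of Jan, 31 days; 109 left).
−31 → Dec 31, 1749 (end of Dec, 31 days; 78 left).
−31 → Nov 30, 1749 (end of Nov, 30 days; 47 left).
−30 → Oct 31, 1749 (end of Oct, 31 days; 17 left).
−17 → Oct 14, 1749.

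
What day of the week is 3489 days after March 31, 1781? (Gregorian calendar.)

First find the weekday of Mar 31, 1781. Doomsday rule: the anchor day for the 1700s is Sunday. For year 81: 81÷12 = 6 r 9, and 9÷4 = 2, so 6+9+2 = 17.
Sunday + 17 ≡ Wednesday — that's 1781's doomsday.
In March the doomsday date is Mar 14.
Mar 31 is 17 days after Mar 14; 17 mod 7 = 3, so Wednesday + 3 = Saturday.
3489 mod 7 = 3, so 3489 days after a Saturday is Saturday + 3 = Tuesday.

Tuesday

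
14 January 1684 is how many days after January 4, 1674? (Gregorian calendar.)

3662

Jan 4, 1674 → Jan 4, 1675: 365 days.
Jan 4, 1675 → Jan 4, 1676: 365 days.
Jan 4, 1676 → Jan 4, 1677: 366 days (Feb 29, 1676 is in that span).
Jan 4, 1677 → Jan 4, 1678: 365 days.
Jan 4, 1678 → Jan 4, 1679: 365 days.
Jan 4, 1679 → Jan 4, 1680: 365 days.
Jan 4, 1680 → Jan 4, 1681: 366 days (Feb 29, 1680 is in that span).
Jan 4, 1681 → Jan 4, 1682: 365 days.
Jan 4, 1682 → Jan 4, 1683: 365 days.
Jan 4, 1683 → Feb 4, 1683: 31 days (January has 31).
Feb 4, 1683 → Mar 4, 1683: 28 days (February has 28).
Mar 4, 1683 → Apr 4, 1683: 31 days (March has 31).
Apr 4, 1683 → May 4, 1683: 30 days (April has 30).
May 4, 1683 → Jun 4, 1683: 31 days (May has 31).
Jun 4, 1683 → Jul 4, 1683: 30 days (June has 30).
Jul 4, 1683 → Aug 4, 1683: 31 days (July has 31).
Aug 4, 1683 → Sep 4, 1683: 31 days (August has 31).
Sep 4, 1683 → Oct 4, 1683: 30 days (September has 30).
Oct 4, 1683 → Nov 4, 1683: 31 days (October has 31).
Nov 4, 1683 → Dec 4, 1683: 30 days (November has 30).
Dec 4, 1683 → Jan 4, 1684: 31 days (December has 31).
Jan 4, 1684 → Jan 14, 1684: 10 days.
Total: 3662 days.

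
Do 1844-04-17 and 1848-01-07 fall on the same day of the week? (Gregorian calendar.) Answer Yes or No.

From Apr 17, 1844 to Jan 7, 1848 is 1360 days.
1360 mod 7 = 2, so they are different weekdays.
(Apr 17, 1844 is a Wednesday; Jan 7, 1848 is a Friday.)

No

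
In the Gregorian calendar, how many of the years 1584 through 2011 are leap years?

Multiples of 4 in [1584,2011]: 107.
Of those, multiples of 100: 5 (not leap unless ÷400).
Multiples of 400: 2.
Leap years = 107 − 5 + 2 = 104.

104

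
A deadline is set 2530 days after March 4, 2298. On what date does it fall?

+365 (one year) → Mar 4, 2299 (2165 left).
+365 (one year) → Mar 4, 2300 (1800 left).
+365 (one year) → Mar 4, 2301 (1435 left).
+365 (one year) → Mar 4, 2302 (1070 left).
+365 (one year) → Mar 4, 2303 (705 left).
+366 (one year; includes Feb 29, 2304) → Mar 4, 2304 (339 left).
Mar has 31 days: +28 → Apr 1, 2304 (311 left).
Apr has 30 days: +30 → May 1, 2304 (281 left).
May has 31 days: +31 → Jun 1, 2304 (250 left).
Jun has 30 days: +30 → Jul 1, 2304 (220 left).
Jul has 31 days: +31 → Aug 1, 2304 (189 left).
Aug has 31 days: +31 → Sep 1, 2304 (158 left).
Sep has 30 days: +30 → Oct 1, 2304 (128 left).
Oct has 31 days: +31 → Nov 1, 2304 (97 left).
Nov has 30 days: +30 → Dec 1, 2304 (67 left).
Dec has 31 days: +31 → Jan 1, 2305 (36 left).
Jan has 31 days: +31 → Feb 1, 2305 (5 left).
+5 → Feb 6, 2305.

February 6, 2305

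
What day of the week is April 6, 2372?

Thursday

Doomsday rule: the anchor day for the 2300s is Wednesday. For year 72: 72÷12 = 6 r 0, and 0÷4 = 0, so 6+0+0 = 6.
Wednesday + 6 ≡ Tuesday — that's 2372's doomsday.
In April the doomsday date is Apr 4.
Apr 6 is 2 days after Apr 4; 2 mod 7 = 2, so Tuesday + 2 = Thursday.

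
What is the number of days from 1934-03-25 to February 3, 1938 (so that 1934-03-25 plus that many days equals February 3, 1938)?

1411

Mar 25, 1934 → Mar 25, 1935: 365 days.
Mar 25, 1935 → Mar 25, 1936: 366 days (Feb 29, 1936 is in that span).
Mar 25, 1936 → Mar 25, 1937: 365 days.
Mar 25, 1937 → Apr 25, 1937: 31 days (March has 31).
Apr 25, 1937 → May 25, 1937: 30 days (April has 30).
May 25, 1937 → Jun 25, 1937: 31 days (May has 31).
Jun 25, 1937 → Jul 25, 1937: 30 days (June has 30).
Jul 25, 1937 → Aug 25, 1937: 31 days (July has 31).
Aug 25, 1937 → Sep 25, 1937: 31 days (August has 31).
Sep 25, 1937 → Oct 25, 1937: 30 days (September has 30).
Oct 25, 1937 → Nov 25, 1937: 31 days (October has 31).
Nov 25, 1937 → Dec 25, 1937: 30 days (November has 30).
Dec 25, 1937 → Jan 25, 1938: 31 days (December has 31).
Jan 25, 1938 → Feb 3, 1938: 9 days.
Total: 1411 days.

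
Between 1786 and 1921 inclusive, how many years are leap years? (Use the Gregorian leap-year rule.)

32

Multiples of 4 in [1786,1921]: 34.
Of those, multiples of 100: 2 (not leap unless ÷400).
Multiples of 400: 0.
Leap years = 34 − 2 + 0 = 32.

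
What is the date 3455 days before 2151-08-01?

−365 (one year) → Aug 1, 2150 (3090 left).
−365 (one year) → Aug 1, 2149 (2725 left).
−365 (one year) → Aug 1, 2148 (2360 left).
−366 (one year; includes Feb 29, 2148) → Aug 1, 2147 (1994 left).
−365 (one year) → Aug 1, 2146 (1629 left).
−365 (one year) → Aug 1, 2145 (1264 left).
−365 (one year) → Aug 1, 2144 (899 left).
−366 (one year; includes Feb 29, 2144) → Aug 1, 2143 (533 left).
−365 (one year) → Aug 1, 2142 (168 left).
−1 → Jul 31, 2142 (end of Jul, 31 days; 167 left).
−31 → Jun 30, 2142 (end of Jun, 30 days; 136 left).
−30 → May 31, 2142 (end of May, 31 days; 106 left).
−31 → Apr 30, 2142 (end of Apr, 30 days; 75 left).
−30 → Mar 31, 2142 (end of Mar, 31 days; 45 left).
−31 → Feb 28, 2142 (end of Feb, 28 days; 14 left).
−14 → Feb 14, 2142.

February 14, 2142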